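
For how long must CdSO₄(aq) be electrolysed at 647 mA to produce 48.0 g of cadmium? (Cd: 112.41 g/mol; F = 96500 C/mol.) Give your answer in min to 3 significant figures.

2120 min

n(Cd) = 48.0 / 112.41 = 0.4270 mol
Cd²⁺ + 2e⁻ → Cd, so n(e⁻) = 2 × 0.4270 = 0.8540 mol
Q = 0.8540 × 96500 = 82410 C
t = Q / I = 82410 / 0.647 = 1.274×10^5 s = 2120 min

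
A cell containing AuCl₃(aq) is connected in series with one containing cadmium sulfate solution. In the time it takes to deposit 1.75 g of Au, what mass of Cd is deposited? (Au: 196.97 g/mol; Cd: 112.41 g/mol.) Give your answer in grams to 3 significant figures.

n(Au) = 1.75 / 196.97 = 0.008885 mol
Au³⁺ + 3e⁻ → Au, so n(e⁻) = 3 × 0.008885 = 0.02666 mol
The cells are in series, so the same charge (and hence the same n(e⁻) = 0.02666 mol) passes through both.
Cd²⁺ + 2e⁻ → Cd, so n(Cd) = 0.02666 / 2 = 0.01333 mol
m(Cd) = 0.01333 × 112.41 = 1.50 g

1.50 g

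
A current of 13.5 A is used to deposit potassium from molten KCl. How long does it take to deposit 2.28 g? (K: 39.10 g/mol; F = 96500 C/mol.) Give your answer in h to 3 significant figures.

n(K) = 2.28 / 39.10 = 0.05831 mol
K⁺ + e⁻ → K, so n(e⁻) = 0.05831 mol
Q = 0.05831 × 96500 = 5627 C
t = Q / I = 5627 / 13.5 = 416.8 s = 0.116 h

0.116 h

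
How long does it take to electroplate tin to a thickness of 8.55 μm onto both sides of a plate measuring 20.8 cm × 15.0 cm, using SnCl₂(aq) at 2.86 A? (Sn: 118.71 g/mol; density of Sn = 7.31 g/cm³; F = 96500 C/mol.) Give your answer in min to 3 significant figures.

37.0 min

Plated area = 2 × 20.8 × 15.0 = 624.0 cm²
Volume = 624.0 × 8.55×10⁻⁴ cm = 0.5335 cm³
m(Sn) = 0.5335 × 7.31 = 3.900 g
n(Sn) = 3.900 / 118.71 = 0.03285 mol; n(e⁻) = 2 × 0.03285 = 0.06570 mol
Q = 0.06570 × 96500 = 6340 C
t = 6340 / 2.86 = 2217 s = 37.0 min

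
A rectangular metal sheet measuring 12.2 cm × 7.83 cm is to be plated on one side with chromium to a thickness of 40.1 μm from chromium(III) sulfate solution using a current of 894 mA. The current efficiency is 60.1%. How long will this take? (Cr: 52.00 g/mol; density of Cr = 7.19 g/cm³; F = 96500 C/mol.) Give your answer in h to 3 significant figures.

Plated area = 12.2 × 7.83 = 95.53 cm²
Volume = 95.53 × 40.1×10⁻⁴ cm = 0.3831 cm³
m(Cr) = 0.3831 × 7.19 = 2.754 g
n(Cr) = 2.754 / 52.00 = 0.05296 mol; n(e⁻) = 3 × 0.05296 = 0.1589 mol
Q = 0.1589 × 96500 / 0.601 = 25510 C
t = 25510 / 0.894 = 28530 s = 7.93 h

7.93 h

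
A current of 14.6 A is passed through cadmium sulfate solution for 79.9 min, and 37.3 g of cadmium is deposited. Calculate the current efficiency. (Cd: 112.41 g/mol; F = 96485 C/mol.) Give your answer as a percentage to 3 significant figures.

Q = 14.6 × 4794 = 69990 C
n(e⁻) = 69990 / 96485 = 0.7254 mol
Cd²⁺ + 2e⁻ → Cd, so theoretical n(Cd) = 0.3627 mol → 40.77 g
Efficiency = 37.3 / 40.77 = 0.9149 = 91.5%

91.5%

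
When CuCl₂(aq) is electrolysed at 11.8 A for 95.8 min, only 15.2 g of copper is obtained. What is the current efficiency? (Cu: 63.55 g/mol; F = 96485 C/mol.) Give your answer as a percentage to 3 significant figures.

68.0%

Q = 11.8 × 5748 = 67830 C
n(e⁻) = 67830 / 96485 = 0.7030 mol
Cu²⁺ + 2e⁻ → Cu, so theoretical n(Cu) = 0.3515 mol → 22.34 g
Efficiency = 15.2 / 22.34 = 0.6804 = 68.0%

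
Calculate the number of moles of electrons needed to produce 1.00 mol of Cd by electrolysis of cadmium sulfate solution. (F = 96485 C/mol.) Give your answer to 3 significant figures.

Cd²⁺ + 2e⁻ → Cd, so n(e⁻) = 2 × 1.00 = 2.000 mol

2.00 mol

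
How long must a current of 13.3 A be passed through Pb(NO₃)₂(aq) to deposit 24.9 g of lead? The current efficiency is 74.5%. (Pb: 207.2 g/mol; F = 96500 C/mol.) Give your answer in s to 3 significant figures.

n(Pb) = 24.9 / 207.2 = 0.1202 mol
Pb²⁺ + 2e⁻ → Pb, so n(e⁻) = 2 × 0.1202 = 0.2404 mol
Q = 0.2404 × 96500 / 0.745 = 31140 C
t = Q / I = 31140 / 13.3 = 2341 s

2340 s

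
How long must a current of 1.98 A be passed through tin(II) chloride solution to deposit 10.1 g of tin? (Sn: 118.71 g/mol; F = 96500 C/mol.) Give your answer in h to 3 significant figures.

2.30 h

n(Sn) = 10.1 / 118.71 = 0.08508 mol
Sn²⁺ + 2e⁻ → Sn, so n(e⁻) = 2 × 0.08508 = 0.1702 mol
Q = 0.1702 × 96500 = 16420 C
t = Q / I = 16420 / 1.98 = 8293 s = 2.30 h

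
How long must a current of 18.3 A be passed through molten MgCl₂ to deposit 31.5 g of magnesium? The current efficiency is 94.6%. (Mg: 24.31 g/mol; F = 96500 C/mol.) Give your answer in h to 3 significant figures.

n(Mg) = 31.5 / 24.31 = 1.296 mol
Mg²⁺ + 2e⁻ → Mg, so n(e⁻) = 2 × 1.296 = 2.592 mol
Q = 2.592 × 96500 / 0.946 = 2.644×10^5 C
t = Q / I = 2.644×10^5 / 18.3 = 14450 s = 4.01 h

4.01 h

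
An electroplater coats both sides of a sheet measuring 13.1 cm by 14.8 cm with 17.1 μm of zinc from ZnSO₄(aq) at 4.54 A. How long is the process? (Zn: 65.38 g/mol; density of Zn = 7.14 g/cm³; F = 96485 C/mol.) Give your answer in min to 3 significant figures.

Plated area = 2 × 13.1 × 14.8 = 387.8 cm²
Volume = 387.8 × 17.1×10⁻⁴ cm = 0.6631 cm³
m(Zn) = 0.6631 × 7.14 = 4.735 g
n(Zn) = 4.735 / 65.38 = 0.07242 mol; n(e⁻) = 2 × 0.07242 = 0.1448 mol
Q = 0.1448 × 96485 = 13970 C
t = 13970 / 4.54 = 3077 s = 51.3 min

51.3 min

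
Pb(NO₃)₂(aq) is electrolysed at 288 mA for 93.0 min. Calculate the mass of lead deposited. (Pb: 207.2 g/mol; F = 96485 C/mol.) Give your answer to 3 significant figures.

Q = 0.288 A × 5580 s = 1607 C
n(e⁻) = Q/F = 1607/96485 = 0.01666 mol
Pb²⁺ + 2e⁻ → Pb, so n(Pb) = 0.01666 / 2 = 0.008330 mol
m = 0.008330 × 207.2 = 1.73 g

1.73 g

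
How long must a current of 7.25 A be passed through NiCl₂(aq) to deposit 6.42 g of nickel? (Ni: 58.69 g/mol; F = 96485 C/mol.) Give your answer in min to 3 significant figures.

n(Ni) = 6.42 / 58.69 = 0.1094 mol
Ni²⁺ + 2e⁻ → Ni, so n(e⁻) = 2 × 0.1094 = 0.2188 mol
Q = 0.2188 × 96485 = 21110 C
t = Q / I = 21110 / 7.25 = 2912 s = 48.5 min

48.5 min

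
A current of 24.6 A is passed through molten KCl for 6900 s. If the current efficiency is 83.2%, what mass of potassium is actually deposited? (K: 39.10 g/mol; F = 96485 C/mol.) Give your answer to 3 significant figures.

57.2 g

Q = 24.6 × 6900 = 1.697×10^5 C
n(e⁻) = 1.697×10^5 / 96485 = 1.759 mol
K⁺ + e⁻ → K, so theoretical m(K) = 1.759 × 39.10 = 68.78 g
Actual mass = 83.2% × 68.78 = 57.2 g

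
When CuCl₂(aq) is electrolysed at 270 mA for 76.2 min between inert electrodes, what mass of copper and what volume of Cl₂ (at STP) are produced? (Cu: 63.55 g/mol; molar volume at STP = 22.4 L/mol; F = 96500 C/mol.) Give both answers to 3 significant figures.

0.406 g Cu; 0.143 L Cl₂

Q = 0.270 × 4572 = 1234 C; n(e⁻) = 1234 / 96500 = 0.01279 mol
Cathode: Cu²⁺ + 2e⁻ → Cu → n(Cu) = 0.01279/2 = 0.006395 mol → 0.406 g
Anode: 2Cl⁻ → Cl₂ + 2e⁻ → n(Cl₂) = 0.01279/2 = 0.006395 mol → 0.143 L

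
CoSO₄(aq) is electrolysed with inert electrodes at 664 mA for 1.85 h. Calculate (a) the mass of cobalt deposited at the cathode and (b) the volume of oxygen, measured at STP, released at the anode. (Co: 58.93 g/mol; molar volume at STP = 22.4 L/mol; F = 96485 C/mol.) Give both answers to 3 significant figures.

Q = 0.664 × 6660 = 4422 C; n(e⁻) = 4422 / 96485 = 0.04583 mol
Cathode: Co²⁺ + 2e⁻ → Co → n(Co) = 0.04583/2 = 0.02292 mol → 1.35 g
Anode: 2H₂O → O₂ + 4H⁺ + 4e⁻ → n(O₂) = 0.04583/4 = 0.01146 mol → 0.257 L

1.35 g Co; 0.257 L O₂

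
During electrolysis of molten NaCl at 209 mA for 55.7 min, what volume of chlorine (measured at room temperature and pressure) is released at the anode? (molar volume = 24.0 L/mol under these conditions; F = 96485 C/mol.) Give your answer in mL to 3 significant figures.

86.9 mL

Q = 0.209 A × 3342 s = 698.5 C
n(e⁻) = 698.5 / 96485 = 0.007239 mol
2Cl⁻ → Cl₂ + 2e⁻, so n(Cl₂) = 0.007239 / 2 = 0.003620 mol
V = 0.003620 × 24.0 = 0.08688 L
= 86.9 mL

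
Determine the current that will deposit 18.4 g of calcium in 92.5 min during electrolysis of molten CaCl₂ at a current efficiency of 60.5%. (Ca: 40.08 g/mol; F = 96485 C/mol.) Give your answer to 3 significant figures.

n(Ca) = 18.4 / 40.08 = 0.4591 mol
Ca²⁺ + 2e⁻ → Ca, so n(e⁻) = 2 × 0.4591 = 0.9182 mol
Q = 0.9182 × 96485 / 0.605 = 1.464×10^5 C
I = Q / t = 1.464×10^5 / 5550 s = 26.4 A

26.4 A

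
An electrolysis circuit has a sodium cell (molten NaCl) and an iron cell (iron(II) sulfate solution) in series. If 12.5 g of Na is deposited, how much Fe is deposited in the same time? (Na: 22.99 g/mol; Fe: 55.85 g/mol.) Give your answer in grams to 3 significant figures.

n(Na) = 12.5 / 22.99 = 0.5437 mol
Na⁺ + e⁻ → Na, so n(e⁻) = 0.5437 mol
In series, the same 0.5437 mol of electrons flows through the second cell.
Fe²⁺ + 2e⁻ → Fe, so n(Fe) = 0.5437 / 2 = 0.2719 mol
m(Fe) = 0.2719 × 55.85 = 15.2 g

15.2 g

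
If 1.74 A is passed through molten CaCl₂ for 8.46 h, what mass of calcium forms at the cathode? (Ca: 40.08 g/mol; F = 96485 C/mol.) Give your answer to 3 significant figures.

Q = It = 1.74 × 30456 = 52990 C
Moles of electrons = 52990 / 96485 = 0.5492 mol
Ca²⁺ + 2e⁻ → Ca, so n(Ca) = 0.5492 / 2 = 0.2746 mol
m = 0.2746 × 40.08 = 11.0 g

11.0 g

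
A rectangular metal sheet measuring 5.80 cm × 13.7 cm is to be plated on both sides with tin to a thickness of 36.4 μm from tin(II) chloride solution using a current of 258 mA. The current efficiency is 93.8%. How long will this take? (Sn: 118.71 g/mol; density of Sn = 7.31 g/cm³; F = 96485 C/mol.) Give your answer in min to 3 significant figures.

473 min

Plated area = 2 × 5.80 × 13.7 = 158.9 cm²
Volume = 158.9 × 36.4×10⁻⁴ cm = 0.5784 cm³
m(Sn) = 0.5784 × 7.31 = 4.228 g
n(Sn) = 4.228 / 118.71 = 0.03562 mol; n(e⁻) = 2 × 0.03562 = 0.07124 mol
Q = 0.07124 × 96485 / 0.938 = 7328 C
t = 7328 / 0.258 = 28400 s = 473 min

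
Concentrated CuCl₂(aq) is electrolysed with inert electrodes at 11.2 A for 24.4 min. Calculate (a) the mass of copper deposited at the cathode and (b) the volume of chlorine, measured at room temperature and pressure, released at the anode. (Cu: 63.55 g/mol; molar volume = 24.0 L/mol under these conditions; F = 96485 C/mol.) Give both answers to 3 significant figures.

5.40 g Cu; 2.04 L Cl₂

Q = 11.2 × 1464 = 16400 C; n(e⁻) = 16400 / 96485 = 0.1700 mol
Cathode: Cu²⁺ + 2e⁻ → Cu → n(Cu) = 0.1700/2 = 0.08500 mol → 5.40 g
Anode: 2Cl⁻ → Cl₂ + 2e⁻ → n(Cl₂) = 0.1700/2 = 0.08500 mol → 2.04 L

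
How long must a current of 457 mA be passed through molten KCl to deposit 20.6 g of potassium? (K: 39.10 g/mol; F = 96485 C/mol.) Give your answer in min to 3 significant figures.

n(K) = 20.6 / 39.10 = 0.5269 mol
K⁺ + e⁻ → K, so n(e⁻) = 0.5269 mol
Q = 0.5269 × 96485 = 50840 C
t = Q / I = 50840 / 0.457 = 1.112×10^5 s = 1850 min

1850 min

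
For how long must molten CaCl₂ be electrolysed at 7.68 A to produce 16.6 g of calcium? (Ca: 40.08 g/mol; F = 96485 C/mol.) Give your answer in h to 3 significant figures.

n(Ca) = 16.6 / 40.08 = 0.4142 mol
Ca²⁺ + 2e⁻ → Ca, so n(e⁻) = 2 × 0.4142 = 0.8284 mol
Q = 0.8284 × 96485 = 79930 C
t = Q / I = 79930 / 7.68 = 10410 s = 2.89 h

2.89 h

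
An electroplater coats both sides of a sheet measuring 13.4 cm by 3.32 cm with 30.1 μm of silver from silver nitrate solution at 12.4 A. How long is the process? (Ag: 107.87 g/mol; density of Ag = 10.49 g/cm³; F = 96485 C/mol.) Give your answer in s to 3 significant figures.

Plated area = 2 × 13.4 × 3.32 = 88.98 cm²
Volume = 88.98 × 30.1×10⁻⁴ cm = 0.2678 cm³
m(Ag) = 0.2678 × 10.49 = 2.809 g
n(Ag) = 2.809 / 107.87 = 0.02604 mol; n(e⁻) = 0.02604 mol
Q = 0.02604 × 96485 = 2512 C
t = 2512 / 12.4 = 202.6 s

203 s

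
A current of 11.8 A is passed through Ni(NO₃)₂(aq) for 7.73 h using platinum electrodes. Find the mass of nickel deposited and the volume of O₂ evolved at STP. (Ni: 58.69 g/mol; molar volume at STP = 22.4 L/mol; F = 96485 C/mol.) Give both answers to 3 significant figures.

Q = 11.8 × 27828 = 3.284×10^5 C; n(e⁻) = 3.284×10^5 / 96485 = 3.404 mol
Cathode: Ni²⁺ + 2e⁻ → Ni → n(Ni) = 3.404/2 = 1.702 mol → 99.9 g
Anode: 2H₂O → O₂ + 4H⁺ + 4e⁻ → n(O₂) = 3.404/4 = 0.8510 mol → 19.1 L

99.9 g Ni; 19.1 L O₂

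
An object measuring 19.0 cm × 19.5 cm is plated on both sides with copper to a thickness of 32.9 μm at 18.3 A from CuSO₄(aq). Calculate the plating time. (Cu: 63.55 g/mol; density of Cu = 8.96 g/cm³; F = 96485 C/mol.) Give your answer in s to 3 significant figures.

3620 s

Plated area = 2 × 19.0 × 19.5 = 741.0 cm²
Volume = 741.0 × 32.9×10⁻⁴ cm = 2.438 cm³
m(Cu) = 2.438 × 8.96 = 21.84 g
n(Cu) = 21.84 / 63.55 = 0.3437 mol; n(e⁻) = 2 × 0.3437 = 0.6874 mol
Q = 0.6874 × 96485 = 66320 C
t = 66320 / 18.3 = 3624 s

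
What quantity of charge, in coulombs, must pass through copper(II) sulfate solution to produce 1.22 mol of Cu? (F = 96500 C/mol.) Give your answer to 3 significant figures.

2.35×10^5 C

Cu²⁺ + 2e⁻ → Cu, so n(e⁻) = 2 × 1.22 = 2.440 mol
Q = 2.440 × 96500 = 2.355×10^5 C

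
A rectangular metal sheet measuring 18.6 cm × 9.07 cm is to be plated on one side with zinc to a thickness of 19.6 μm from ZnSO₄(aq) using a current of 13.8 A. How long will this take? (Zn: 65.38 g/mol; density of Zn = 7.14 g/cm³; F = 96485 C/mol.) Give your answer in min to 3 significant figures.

Plated area = 18.6 × 9.07 = 168.7 cm²
Volume = 168.7 × 19.6×10⁻⁴ cm = 0.3307 cm³
m(Zn) = 0.3307 × 7.14 = 2.361 g
n(Zn) = 2.361 / 65.38 = 0.03611 mol; n(e⁻) = 2 × 0.03611 = 0.07222 mol
Q = 0.07222 × 96485 = 6968 C
t = 6968 / 13.8 = 504.9 s = 8.42 min

8.42 min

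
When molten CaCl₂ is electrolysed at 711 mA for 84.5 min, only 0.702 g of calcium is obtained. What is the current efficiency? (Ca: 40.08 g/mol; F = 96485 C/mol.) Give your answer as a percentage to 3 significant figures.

Q = 0.711 × 5070 = 3605 C
n(e⁻) = 3605 / 96485 = 0.03736 mol
Ca²⁺ + 2e⁻ → Ca, so theoretical n(Ca) = 0.01868 mol → 0.7487 g
Efficiency = 0.702 / 0.7487 = 0.9376 = 93.8%

93.8%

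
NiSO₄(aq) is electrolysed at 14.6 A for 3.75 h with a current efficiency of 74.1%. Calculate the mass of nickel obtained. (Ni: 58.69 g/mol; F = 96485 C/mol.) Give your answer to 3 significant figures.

44.4 g

Q = 14.6 × 13500 = 1.971×10^5 C
n(e⁻) = 1.971×10^5 / 96485 = 2.043 mol
Ni²⁺ + 2e⁻ → Ni, so theoretical m(Ni) = 1.022 × 58.69 = 59.98 g
Actual mass = 74.1% × 59.98 = 44.4 g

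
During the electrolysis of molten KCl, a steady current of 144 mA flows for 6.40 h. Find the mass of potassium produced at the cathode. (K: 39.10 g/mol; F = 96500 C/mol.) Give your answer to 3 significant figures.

Q = It = 0.144 × 23040 = 3318 C
n(e⁻) = 3318 / 96500 = 0.03438 mol
K⁺ + e⁻ → K, so n(K) = 0.03438 mol
m = 0.03438 × 39.10 = 1.34 g

1.34 g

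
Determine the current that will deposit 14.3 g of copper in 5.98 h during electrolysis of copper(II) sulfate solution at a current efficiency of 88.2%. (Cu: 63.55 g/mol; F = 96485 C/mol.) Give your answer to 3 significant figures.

n(Cu) = 14.3 / 63.55 = 0.2250 mol
Cu²⁺ + 2e⁻ → Cu, so n(e⁻) = 2 × 0.2250 = 0.4500 mol
Q = 0.4500 × 96485 / 0.882 = 49230 C
I = Q / t = 49230 / 21528 s = 2.29 A

2.29 A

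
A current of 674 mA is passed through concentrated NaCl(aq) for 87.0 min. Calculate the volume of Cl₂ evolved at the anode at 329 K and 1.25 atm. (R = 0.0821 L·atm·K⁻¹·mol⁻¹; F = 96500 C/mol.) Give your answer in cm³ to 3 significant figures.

Q = 0.674 A × 5220 s = 3518 C
n(e⁻) = 3518 / 96500 = 0.03646 mol
2Cl⁻ → Cl₂ + 2e⁻, so n(Cl₂) = 0.03646 / 2 = 0.01823 mol
V = nRT/P = 0.01823 × 0.0821 × 329 / 1.25 = 0.3939 L
= 394 cm³

394 cm³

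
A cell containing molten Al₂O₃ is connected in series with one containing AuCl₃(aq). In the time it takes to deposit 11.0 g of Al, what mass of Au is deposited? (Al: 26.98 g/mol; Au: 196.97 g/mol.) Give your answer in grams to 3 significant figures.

n(Al) = 11.0 / 26.98 = 0.4077 mol
Al³⁺ + 3e⁻ → Al, so n(e⁻) = 3 × 0.4077 = 1.223 mol
Since the cells are in series, n(e⁻) in the Au cell is also 1.223 mol.
Au³⁺ + 3e⁻ → Au, so n(Au) = 1.223 / 3 = 0.4077 mol
m(Au) = 0.4077 × 196.97 = 80.3 g

80.3 g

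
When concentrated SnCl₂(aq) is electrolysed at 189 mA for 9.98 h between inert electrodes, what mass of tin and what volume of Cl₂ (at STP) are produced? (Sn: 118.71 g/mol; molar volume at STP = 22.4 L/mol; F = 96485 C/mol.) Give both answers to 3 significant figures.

Q = 0.189 × 35928 = 6790 C; n(e⁻) = 6790 / 96485 = 0.07037 mol
Cathode: Sn²⁺ + 2e⁻ → Sn → n(Sn) = 0.07037/2 = 0.03519 mol → 4.18 g
Anode: 2Cl⁻ → Cl₂ + 2e⁻ → n(Cl₂) = 0.07037/2 = 0.03519 mol → 0.788 L

4.18 g Sn; 0.788 L Cl₂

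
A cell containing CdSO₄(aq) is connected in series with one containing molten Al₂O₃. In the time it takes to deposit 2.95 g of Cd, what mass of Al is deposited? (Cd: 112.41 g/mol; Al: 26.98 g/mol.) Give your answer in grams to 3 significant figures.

0.472 g

n(Cd) = 2.95 / 112.41 = 0.02624 mol
Cd²⁺ + 2e⁻ → Cd, so n(e⁻) = 2 × 0.02624 = 0.05248 mol
In series, the same 0.05248 mol of electrons flows through the second cell.
Al³⁺ + 3e⁻ → Al, so n(Al) = 0.05248 / 3 = 0.01749 mol
m(Al) = 0.01749 × 26.98 = 0.472 g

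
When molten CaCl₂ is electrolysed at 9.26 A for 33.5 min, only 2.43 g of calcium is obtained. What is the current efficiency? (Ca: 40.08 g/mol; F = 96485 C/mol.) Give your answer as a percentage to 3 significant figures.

Q = 9.26 × 2010 = 18610 C
n(e⁻) = 18610 / 96485 = 0.1929 mol
Ca²⁺ + 2e⁻ → Ca, so theoretical n(Ca) = 0.09645 mol → 3.866 g
Efficiency = 2.43 / 3.866 = 0.6286 = 62.9%

62.9%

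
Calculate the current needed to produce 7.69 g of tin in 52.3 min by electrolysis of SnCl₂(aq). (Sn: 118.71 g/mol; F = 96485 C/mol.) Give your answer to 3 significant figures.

n(Sn) = 7.69 / 118.71 = 0.06478 mol
Sn²⁺ + 2e⁻ → Sn, so n(e⁻) = 2 × 0.06478 = 0.1296 mol
Q = 0.1296 × 96485 = 12500 C
I = Q / t = 12500 / 3138 s = 3.98 A

3.98 A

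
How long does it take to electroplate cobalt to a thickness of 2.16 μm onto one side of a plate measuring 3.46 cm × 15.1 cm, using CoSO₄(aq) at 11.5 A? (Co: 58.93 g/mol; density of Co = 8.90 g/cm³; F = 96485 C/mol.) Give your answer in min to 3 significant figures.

0.477 min

Plated area = 3.46 × 15.1 = 52.25 cm²
Volume = 52.25 × 2.16×10⁻⁴ cm = 0.01129 cm³
m(Co) = 0.01129 × 8.90 = 0.1005 g
n(Co) = 0.1005 / 58.93 = 0.001705 mol; n(e⁻) = 2 × 0.001705 = 0.003410 mol
Q = 0.003410 × 96485 = 329.0 C
t = 329.0 / 11.5 = 28.61 s = 0.477 min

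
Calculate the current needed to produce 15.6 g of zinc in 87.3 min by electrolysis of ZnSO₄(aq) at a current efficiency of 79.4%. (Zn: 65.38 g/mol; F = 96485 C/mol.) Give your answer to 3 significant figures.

11.1 A

n(Zn) = 15.6 / 65.38 = 0.2386 mol
Zn²⁺ + 2e⁻ → Zn, so n(e⁻) = 2 × 0.2386 = 0.4772 mol
Q = 0.4772 × 96485 / 0.794 = 57990 C
I = Q / t = 57990 / 5238 s = 11.1 A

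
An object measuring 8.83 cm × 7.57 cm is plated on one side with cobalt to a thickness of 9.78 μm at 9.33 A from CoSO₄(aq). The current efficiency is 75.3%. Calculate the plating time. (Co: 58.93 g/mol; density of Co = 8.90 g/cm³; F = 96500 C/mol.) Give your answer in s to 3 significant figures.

Plated area = 8.83 × 7.57 = 66.84 cm²
Volume = 66.84 × 9.78×10⁻⁴ cm = 0.06537 cm³
m(Co) = 0.06537 × 8.90 = 0.5818 g
n(Co) = 0.5818 / 58.93 = 0.009873 mol; n(e⁻) = 2 × 0.009873 = 0.01975 mol
Q = 0.01975 × 96500 / 0.753 = 2531 C
t = 2531 / 9.33 = 271.3 s

271 s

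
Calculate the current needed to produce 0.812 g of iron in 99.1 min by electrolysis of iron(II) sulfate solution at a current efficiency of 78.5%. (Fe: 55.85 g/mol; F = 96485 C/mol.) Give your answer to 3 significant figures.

n(Fe) = 0.812 / 55.85 = 0.01454 mol
Fe²⁺ + 2e⁻ → Fe, so n(e⁻) = 2 × 0.01454 = 0.02908 mol
Q = 0.02908 × 96485 / 0.785 = 3574 C
I = Q / t = 3574 / 5946 s = 0.601 A

0.601 A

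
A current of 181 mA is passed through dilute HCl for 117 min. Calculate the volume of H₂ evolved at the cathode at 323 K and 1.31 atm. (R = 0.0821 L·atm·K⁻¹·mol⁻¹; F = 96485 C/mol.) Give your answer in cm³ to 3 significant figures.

Q = It = 0.181 × 7020 = 1271 C
n(e⁻) = 1271 / 96485 = 0.01317 mol
2H⁺ + 2e⁻ → H₂, so n(H₂) = 0.01317 / 2 = 0.006585 mol
V = nRT/P = 0.006585 × 0.0821 × 323 / 1.31 = 0.1333 L
= 133 cm³

133 cm³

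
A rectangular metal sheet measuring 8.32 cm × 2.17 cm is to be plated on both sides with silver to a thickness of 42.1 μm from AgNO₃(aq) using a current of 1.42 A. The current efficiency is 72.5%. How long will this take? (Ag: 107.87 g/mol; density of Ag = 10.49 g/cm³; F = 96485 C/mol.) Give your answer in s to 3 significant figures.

1390 s

Plated area = 2 × 8.32 × 2.17 = 36.11 cm²
Volume = 36.11 × 42.1×10⁻⁴ cm = 0.1520 cm³
m(Ag) = 0.1520 × 10.49 = 1.594 g
n(Ag) = 1.594 / 107.87 = 0.01478 mol; n(e⁻) = 0.01478 mol
Q = 0.01478 × 96485 / 0.725 = 1967 C
t = 1967 / 1.42 = 1385 s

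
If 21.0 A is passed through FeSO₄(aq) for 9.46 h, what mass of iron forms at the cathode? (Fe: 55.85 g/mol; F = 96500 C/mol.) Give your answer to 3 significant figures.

Q = It = 21.0 × 34056 = 7.152×10^5 C
n(e⁻) = Q/F = 7.152×10^5/96500 = 7.411 mol
Fe²⁺ + 2e⁻ → Fe, so n(Fe) = 7.411 / 2 = 3.706 mol
m = 3.706 × 55.85 = 207 g

207 g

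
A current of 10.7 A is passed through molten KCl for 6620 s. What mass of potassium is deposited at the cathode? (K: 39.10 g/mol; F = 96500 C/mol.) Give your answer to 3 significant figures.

28.7 g

Q = 10.7 A × 6620 s = 70830 C
n(e⁻) = Q/F = 70830/96500 = 0.7340 mol
K⁺ + e⁻ → K, so n(K) = 0.7340 mol
m = 0.7340 × 39.10 = 28.7 g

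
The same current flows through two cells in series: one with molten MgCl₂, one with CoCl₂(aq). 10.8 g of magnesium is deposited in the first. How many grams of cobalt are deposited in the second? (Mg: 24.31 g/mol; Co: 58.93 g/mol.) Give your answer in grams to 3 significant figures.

26.2 g

n(Mg) = 10.8 / 24.31 = 0.4443 mol
Mg²⁺ + 2e⁻ → Mg, so n(e⁻) = 2 × 0.4443 = 0.8886 mol
Since the cells are in series, n(e⁻) in the Co cell is also 0.8886 mol.
Co²⁺ + 2e⁻ → Co, so n(Co) = 0.8886 / 2 = 0.4443 mol
m(Co) = 0.4443 × 58.93 = 26.2 g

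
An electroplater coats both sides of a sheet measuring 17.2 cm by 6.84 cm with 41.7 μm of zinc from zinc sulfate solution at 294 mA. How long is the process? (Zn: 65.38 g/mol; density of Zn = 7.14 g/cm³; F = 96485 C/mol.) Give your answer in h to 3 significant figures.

19.5 h

Plated area = 2 × 17.2 × 6.84 = 235.3 cm²
Volume = 235.3 × 41.7×10⁻⁴ cm = 0.9812 cm³
m(Zn) = 0.9812 × 7.14 = 7.006 g
n(Zn) = 7.006 / 65.38 = 0.1072 mol; n(e⁻) = 2 × 0.1072 = 0.2144 mol
Q = 0.2144 × 96485 = 20690 C
t = 20690 / 0.294 = 70370 s = 19.5 h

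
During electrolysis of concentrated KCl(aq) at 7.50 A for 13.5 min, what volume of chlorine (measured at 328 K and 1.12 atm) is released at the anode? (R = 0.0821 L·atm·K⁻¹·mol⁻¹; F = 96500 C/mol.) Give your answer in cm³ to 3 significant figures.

757 cm³

Q = 7.50 A × 810 s = 6075 C
Moles of electrons = 6075 / 96500 = 0.06295 mol
2Cl⁻ → Cl₂ + 2e⁻, so n(Cl₂) = 0.06295 / 2 = 0.03148 mol
V = nRT/P = 0.03148 × 0.0821 × 328 / 1.12 = 0.7569 L
= 757 cm³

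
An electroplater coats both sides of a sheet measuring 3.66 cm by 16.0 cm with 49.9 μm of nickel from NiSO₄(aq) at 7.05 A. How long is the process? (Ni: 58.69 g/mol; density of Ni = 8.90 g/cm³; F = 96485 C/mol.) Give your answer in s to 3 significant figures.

Plated area = 2 × 3.66 × 16.0 = 117.1 cm²
Volume = 117.1 × 49.9×10⁻⁴ cm = 0.5843 cm³
m(Ni) = 0.5843 × 8.90 = 5.200 g
n(Ni) = 5.200 / 58.69 = 0.08860 mol; n(e⁻) = 2 × 0.08860 = 0.1772 mol
Q = 0.1772 × 96485 = 17100 C
t = 17100 / 7.05 = 2426 s

2430 s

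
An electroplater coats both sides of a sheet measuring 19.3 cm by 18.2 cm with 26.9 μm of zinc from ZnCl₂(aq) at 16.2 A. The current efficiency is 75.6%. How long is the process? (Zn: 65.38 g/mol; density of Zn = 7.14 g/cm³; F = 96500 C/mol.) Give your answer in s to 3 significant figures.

Plated area = 2 × 19.3 × 18.2 = 702.5 cm²
Volume = 702.5 × 26.9×10⁻⁴ cm = 1.890 cm³
m(Zn) = 1.890 × 7.14 = 13.49 g
n(Zn) = 13.49 / 65.38 = 0.2063 mol; n(e⁻) = 2 × 0.2063 = 0.4126 mol
Q = 0.4126 × 96500 / 0.756 = 52670 C
t = 52670 / 16.2 = 3251 s

3250 s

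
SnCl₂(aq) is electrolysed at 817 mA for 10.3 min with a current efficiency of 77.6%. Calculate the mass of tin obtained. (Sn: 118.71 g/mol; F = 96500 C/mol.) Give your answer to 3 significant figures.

0.241 g

Q = 0.817 × 618 = 504.9 C
n(e⁻) = 504.9 / 96500 = 0.005232 mol
Sn²⁺ + 2e⁻ → Sn, so theoretical m(Sn) = 0.002616 × 118.71 = 0.3105 g
Actual mass = 77.6% × 0.3105 = 0.241 g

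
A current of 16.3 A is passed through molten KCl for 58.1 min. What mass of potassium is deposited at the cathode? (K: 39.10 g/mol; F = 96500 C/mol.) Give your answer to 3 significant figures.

23.0 g

Charge passed = 16.3 × 3486 = 56820 C
Moles of electrons = 56820 / 96500 = 0.5888 mol
K⁺ + e⁻ → K, so n(K) = 0.5888 mol
m = 0.5888 × 39.10 = 23.0 g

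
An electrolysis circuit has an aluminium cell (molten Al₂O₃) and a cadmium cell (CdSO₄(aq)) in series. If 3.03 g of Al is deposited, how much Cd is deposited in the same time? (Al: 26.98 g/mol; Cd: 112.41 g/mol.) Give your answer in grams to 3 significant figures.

n(Al) = 3.03 / 26.98 = 0.1123 mol
Al³⁺ + 3e⁻ → Al, so n(e⁻) = 3 × 0.1123 = 0.3369 mol
In series, the same 0.3369 mol of electrons flows through the second cell.
Cd²⁺ + 2e⁻ → Cd, so n(Cd) = 0.3369 / 2 = 0.1685 mol
m(Cd) = 0.1685 × 112.41 = 18.9 g

18.9 g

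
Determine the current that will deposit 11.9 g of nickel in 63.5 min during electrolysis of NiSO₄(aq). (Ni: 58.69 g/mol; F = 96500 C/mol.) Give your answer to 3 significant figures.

10.3 A

n(Ni) = 11.9 / 58.69 = 0.2028 mol
Ni²⁺ + 2e⁻ → Ni, so n(e⁻) = 2 × 0.2028 = 0.4056 mol
Q = 0.4056 × 96500 = 39140 C
I = Q / t = 39140 / 3810 s = 10.3 A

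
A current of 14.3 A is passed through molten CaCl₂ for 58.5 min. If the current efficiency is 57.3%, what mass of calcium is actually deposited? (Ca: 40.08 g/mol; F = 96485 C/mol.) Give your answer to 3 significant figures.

Q = 14.3 × 3510 = 50190 C
n(e⁻) = 50190 / 96485 = 0.5202 mol
Ca²⁺ + 2e⁻ → Ca, so theoretical m(Ca) = 0.2601 × 40.08 = 10.42 g
Actual mass = 57.3% × 10.42 = 5.97 g

5.97 g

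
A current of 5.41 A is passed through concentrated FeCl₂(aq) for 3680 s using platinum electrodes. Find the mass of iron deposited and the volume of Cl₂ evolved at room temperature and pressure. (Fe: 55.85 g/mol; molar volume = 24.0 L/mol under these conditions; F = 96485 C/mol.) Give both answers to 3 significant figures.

Q = 5.41 × 3680 = 19910 C; n(e⁻) = 19910 / 96485 = 0.2064 mol
Cathode: Fe²⁺ + 2e⁻ → Fe → n(Fe) = 0.2064/2 = 0.1032 mol → 5.76 g
Anode: 2Cl⁻ → Cl₂ + 2e⁻ → n(Cl₂) = 0.2064/2 = 0.1032 mol → 2.48 L

5.76 g Fe; 2.48 L Cl₂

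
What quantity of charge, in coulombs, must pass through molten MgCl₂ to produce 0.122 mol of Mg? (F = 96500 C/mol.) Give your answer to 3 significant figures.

23500 C

Mg²⁺ + 2e⁻ → Mg, so n(e⁻) = 2 × 0.122 = 0.2440 mol
Q = 0.2440 × 96500 = 23550 C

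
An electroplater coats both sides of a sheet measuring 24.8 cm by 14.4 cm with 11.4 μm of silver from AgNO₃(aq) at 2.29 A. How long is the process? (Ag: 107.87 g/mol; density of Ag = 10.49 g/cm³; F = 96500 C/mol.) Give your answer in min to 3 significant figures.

Plated area = 2 × 24.8 × 14.4 = 714.2 cm²
Volume = 714.2 × 11.4×10⁻⁴ cm = 0.8142 cm³
m(Ag) = 0.8142 × 10.49 = 8.541 g
n(Ag) = 8.541 / 107.87 = 0.07918 mol; n(e⁻) = 0.07918 mol
Q = 0.07918 × 96500 = 7641 C
t = 7641 / 2.29 = 3337 s = 55.6 min

55.6 min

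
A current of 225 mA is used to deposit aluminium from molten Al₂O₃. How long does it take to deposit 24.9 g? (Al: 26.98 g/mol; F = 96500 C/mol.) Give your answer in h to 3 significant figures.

n(Al) = 24.9 / 26.98 = 0.9229 mol
Al³⁺ + 3e⁻ → Al, so n(e⁻) = 3 × 0.9229 = 2.769 mol
Q = 2.769 × 96500 = 2.672×10^5 C
t = Q / I = 2.672×10^5 / 0.225 = 1.188×10^6 s = 330 h

330 h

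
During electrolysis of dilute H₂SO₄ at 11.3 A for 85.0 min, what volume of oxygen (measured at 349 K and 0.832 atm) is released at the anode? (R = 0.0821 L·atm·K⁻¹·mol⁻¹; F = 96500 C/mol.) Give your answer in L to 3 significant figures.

Q = 11.3 A × 5100 s = 57630 C
n(e⁻) = Q/F = 57630/96500 = 0.5972 mol
2H₂O → O₂ + 4H⁺ + 4e⁻, so n(O₂) = 0.5972 / 4 = 0.1493 mol
V = nRT/P = 0.1493 × 0.0821 × 349 / 0.832 = 5.142 L

5.14 L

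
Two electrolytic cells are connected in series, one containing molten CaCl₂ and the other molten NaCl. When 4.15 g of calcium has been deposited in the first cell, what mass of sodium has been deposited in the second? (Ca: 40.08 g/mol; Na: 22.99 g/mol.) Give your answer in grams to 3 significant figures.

n(Ca) = 4.15 / 40.08 = 0.1035 mol
Ca²⁺ + 2e⁻ → Ca, so n(e⁻) = 2 × 0.1035 = 0.2070 mol
The cells are in series, so the same charge (and hence the same n(e⁻) = 0.2070 mol) passes through both.
Na⁺ + e⁻ → Na, so n(Na) = 0.2070 mol
m(Na) = 0.2070 × 22.99 = 4.76 g

4.76 g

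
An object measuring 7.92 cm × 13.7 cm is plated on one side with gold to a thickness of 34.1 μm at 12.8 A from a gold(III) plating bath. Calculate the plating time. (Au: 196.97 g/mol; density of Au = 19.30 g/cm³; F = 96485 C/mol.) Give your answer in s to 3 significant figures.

Plated area = 7.92 × 13.7 = 108.5 cm²
Volume = 108.5 × 34.1×10⁻⁴ cm = 0.3700 cm³
m(Au) = 0.3700 × 19.30 = 7.141 g
n(Au) = 7.141 / 196.97 = 0.03625 mol; n(e⁻) = 3 × 0.03625 = 0.1088 mol
Q = 0.1088 × 96485 = 10500 C
t = 10500 / 12.8 = 820.3 s

820 s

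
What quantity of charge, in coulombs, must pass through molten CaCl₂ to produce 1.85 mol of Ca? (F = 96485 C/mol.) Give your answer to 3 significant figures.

3.57×10^5 C

Ca²⁺ + 2e⁻ → Ca, so n(e⁻) = 2 × 1.85 = 3.700 mol
Q = 3.700 × 96485 = 3.570×10^5 C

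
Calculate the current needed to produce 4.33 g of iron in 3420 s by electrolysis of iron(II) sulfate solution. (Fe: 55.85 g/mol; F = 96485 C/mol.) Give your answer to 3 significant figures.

n(Fe) = 4.33 / 55.85 = 0.07753 mol
Fe²⁺ + 2e⁻ → Fe, so n(e⁻) = 2 × 0.07753 = 0.1551 mol
Q = 0.1551 × 96485 = 14960 C
I = Q / t = 14960 / 3420 s = 4.37 A

4.37 A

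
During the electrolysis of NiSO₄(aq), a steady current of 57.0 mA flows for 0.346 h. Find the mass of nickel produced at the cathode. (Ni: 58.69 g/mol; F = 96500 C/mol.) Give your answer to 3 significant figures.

0.0216 g

Q = 0.0570 A × 1245.6 s = 71.00 C
n(e⁻) = Q/F = 71.00/96500 = 7.358×10^-4 mol
Ni²⁺ + 2e⁻ → Ni, so n(Ni) = 7.358×10^-4 / 2 = 3.679×10^-4 mol
m = 3.679×10^-4 × 58.69 = 0.0216 g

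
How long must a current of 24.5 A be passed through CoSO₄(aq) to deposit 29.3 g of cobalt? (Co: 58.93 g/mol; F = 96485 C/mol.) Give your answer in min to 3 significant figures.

n(Co) = 29.3 / 58.93 = 0.4972 mol
Co²⁺ + 2e⁻ → Co, so n(e⁻) = 2 × 0.4972 = 0.9944 mol
Q = 0.9944 × 96485 = 95940 C
t = Q / I = 95940 / 24.5 = 3916 s = 65.3 min

65.3 min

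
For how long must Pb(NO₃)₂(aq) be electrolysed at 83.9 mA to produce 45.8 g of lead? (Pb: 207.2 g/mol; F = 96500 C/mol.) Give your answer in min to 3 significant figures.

8470 min

n(Pb) = 45.8 / 207.2 = 0.2210 mol
Pb²⁺ + 2e⁻ → Pb, so n(e⁻) = 2 × 0.2210 = 0.4420 mol
Q = 0.4420 × 96500 = 42650 C
t = Q / I = 42650 / 0.0839 = 5.083×10^5 s = 8470 min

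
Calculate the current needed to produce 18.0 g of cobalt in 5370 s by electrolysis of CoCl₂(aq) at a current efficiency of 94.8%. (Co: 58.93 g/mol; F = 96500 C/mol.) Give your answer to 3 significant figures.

11.6 A

n(Co) = 18.0 / 58.93 = 0.3054 mol
Co²⁺ + 2e⁻ → Co, so n(e⁻) = 2 × 0.3054 = 0.6108 mol
Q = 0.6108 × 96500 / 0.948 = 62180 C
I = Q / t = 62180 / 5370 s = 11.6 A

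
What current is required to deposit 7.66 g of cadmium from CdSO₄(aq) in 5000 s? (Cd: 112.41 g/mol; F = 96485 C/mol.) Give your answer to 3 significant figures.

n(Cd) = 7.66 / 112.41 = 0.06814 mol
Cd²⁺ + 2e⁻ → Cd, so n(e⁻) = 2 × 0.06814 = 0.1363 mol
Q = 0.1363 × 96485 = 13150 C
I = Q / t = 13150 / 5000 s = 2.63 A

2.63 A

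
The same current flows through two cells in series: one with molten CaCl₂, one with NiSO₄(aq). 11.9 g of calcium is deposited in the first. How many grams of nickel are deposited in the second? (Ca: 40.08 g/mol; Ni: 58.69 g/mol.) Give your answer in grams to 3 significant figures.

n(Ca) = 11.9 / 40.08 = 0.2969 mol
Ca²⁺ + 2e⁻ → Ca, so n(e⁻) = 2 × 0.2969 = 0.5938 mol
Since the cells are in series, n(e⁻) in the Ni cell is also 0.5938 mol.
Ni²⁺ + 2e⁻ → Ni, so n(Ni) = 0.5938 / 2 = 0.2969 mol
m(Ni) = 0.2969 × 58.69 = 17.4 g

17.4 g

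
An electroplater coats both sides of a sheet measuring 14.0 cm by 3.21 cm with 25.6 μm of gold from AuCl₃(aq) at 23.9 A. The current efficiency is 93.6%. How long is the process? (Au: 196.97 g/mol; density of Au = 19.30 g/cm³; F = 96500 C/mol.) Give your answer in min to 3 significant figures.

4.86 min

Plated area = 2 × 14.0 × 3.21 = 89.88 cm²
Volume = 89.88 × 25.6×10⁻⁴ cm = 0.2301 cm³
m(Au) = 0.2301 × 19.30 = 4.441 g
n(Au) = 4.441 / 196.97 = 0.02255 mol; n(e⁻) = 3 × 0.02255 = 0.06765 mol
Q = 0.06765 × 96500 / 0.936 = 6975 C
t = 6975 / 23.9 = 291.8 s = 4.86 min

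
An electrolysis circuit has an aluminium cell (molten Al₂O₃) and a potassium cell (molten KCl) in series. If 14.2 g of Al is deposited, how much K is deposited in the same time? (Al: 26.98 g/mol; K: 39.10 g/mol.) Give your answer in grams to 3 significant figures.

n(Al) = 14.2 / 26.98 = 0.5263 mol
Al³⁺ + 3e⁻ → Al, so n(e⁻) = 3 × 0.5263 = 1.579 mol
Since the cells are in series, n(e⁻) in the K cell is also 1.579 mol.
K⁺ + e⁻ → K, so n(K) = 1.579 mol
m(K) = 1.579 × 39.10 = 61.7 g

61.7 g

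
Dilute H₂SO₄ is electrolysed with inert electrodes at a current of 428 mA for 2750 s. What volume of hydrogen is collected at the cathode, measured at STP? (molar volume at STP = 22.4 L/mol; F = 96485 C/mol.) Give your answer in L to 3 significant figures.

Q = 0.428 A × 2750 s = 1177 C
n(e⁻) = Q/F = 1177/96485 = 0.01220 mol
2H⁺ + 2e⁻ → H₂, so n(H₂) = 0.01220 / 2 = 0.006100 mol
V = 0.006100 × 22.4 = 0.1366 L

0.137 L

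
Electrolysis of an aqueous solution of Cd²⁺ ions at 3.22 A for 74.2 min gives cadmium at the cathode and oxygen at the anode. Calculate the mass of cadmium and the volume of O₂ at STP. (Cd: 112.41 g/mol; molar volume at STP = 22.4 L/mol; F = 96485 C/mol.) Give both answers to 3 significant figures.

Q = 3.22 × 4452 = 14340 C; n(e⁻) = 14340 / 96485 = 0.1486 mol
Cathode: Cd²⁺ + 2e⁻ → Cd → n(Cd) = 0.1486/2 = 0.07430 mol → 8.35 g
Anode: 2H₂O → O₂ + 4H⁺ + 4e⁻ → n(O₂) = 0.1486/4 = 0.03715 mol → 0.832 L

8.35 g Cd; 0.832 L O₂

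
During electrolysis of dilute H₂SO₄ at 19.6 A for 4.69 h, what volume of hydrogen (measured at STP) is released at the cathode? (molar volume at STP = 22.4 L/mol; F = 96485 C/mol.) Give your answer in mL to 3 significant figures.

Q = It = 19.6 × 16884 = 3.309×10^5 C
n(e⁻) = 3.309×10^5 / 96485 = 3.430 mol
2H⁺ + 2e⁻ → H₂, so n(H₂) = 3.430 / 2 = 1.715 mol
V = 1.715 × 22.4 = 38.42 L
= 38400 mL

38400 mL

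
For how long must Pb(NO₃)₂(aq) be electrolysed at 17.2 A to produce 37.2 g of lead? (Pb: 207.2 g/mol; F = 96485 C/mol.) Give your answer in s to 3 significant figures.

n(Pb) = 37.2 / 207.2 = 0.1795 mol
Pb²⁺ + 2e⁻ → Pb, so n(e⁻) = 2 × 0.1795 = 0.3590 mol
Q = 0.3590 × 96485 = 34640 C
t = Q / I = 34640 / 17.2 = 2014 s

2010 s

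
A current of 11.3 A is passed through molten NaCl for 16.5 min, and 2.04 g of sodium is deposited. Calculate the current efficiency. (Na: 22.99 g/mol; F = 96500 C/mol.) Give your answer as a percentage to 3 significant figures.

Q = 11.3 × 990 = 11190 C
n(e⁻) = 11190 / 96500 = 0.1160 mol
Na⁺ + e⁻ → Na, so theoretical n(Na) = 0.1160 mol → 2.667 g
Efficiency = 2.04 / 2.667 = 0.7649 = 76.5%

76.5%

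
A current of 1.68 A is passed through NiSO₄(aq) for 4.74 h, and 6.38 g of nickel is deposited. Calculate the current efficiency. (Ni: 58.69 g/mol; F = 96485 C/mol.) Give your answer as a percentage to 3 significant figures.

73.2%

Q = 1.68 × 17064 = 28670 C
n(e⁻) = 28670 / 96485 = 0.2971 mol
Ni²⁺ + 2e⁻ → Ni, so theoretical n(Ni) = 0.1486 mol → 8.721 g
Efficiency = 6.38 / 8.721 = 0.7316 = 73.2%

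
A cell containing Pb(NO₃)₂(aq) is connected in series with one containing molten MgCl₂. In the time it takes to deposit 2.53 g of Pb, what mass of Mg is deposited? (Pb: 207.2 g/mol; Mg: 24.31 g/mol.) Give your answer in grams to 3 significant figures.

n(Pb) = 2.53 / 207.2 = 0.01221 mol
Pb²⁺ + 2e⁻ → Pb, so n(e⁻) = 2 × 0.01221 = 0.02442 mol
Same current for the same time ⇒ same n(e⁻) = 0.02442 mol in both cells.
Mg²⁺ + 2e⁻ → Mg, so n(Mg) = 0.02442 / 2 = 0.01221 mol
m(Mg) = 0.01221 × 24.31 = 0.297 g

0.297 g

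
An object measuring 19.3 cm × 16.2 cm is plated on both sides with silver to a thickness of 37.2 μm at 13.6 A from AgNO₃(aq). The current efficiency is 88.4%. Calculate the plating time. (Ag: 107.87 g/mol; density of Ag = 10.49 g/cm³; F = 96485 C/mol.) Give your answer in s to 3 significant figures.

Plated area = 2 × 19.3 × 16.2 = 625.3 cm²
Volume = 625.3 × 37.2×10⁻⁴ cm = 2.326 cm³
m(Ag) = 2.326 × 10.49 = 24.40 g
n(Ag) = 24.40 / 107.87 = 0.2262 mol; n(e⁻) = 0.2262 mol
Q = 0.2262 × 96485 / 0.884 = 24690 C
t = 24690 / 13.6 = 1815 s

1820 s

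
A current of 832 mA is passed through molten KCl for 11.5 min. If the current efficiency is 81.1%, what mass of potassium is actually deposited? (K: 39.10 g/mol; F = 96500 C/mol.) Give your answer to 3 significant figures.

Q = 0.832 × 690 = 574.1 C
n(e⁻) = 574.1 / 96500 = 0.005949 mol
K⁺ + e⁻ → K, so theoretical m(K) = 0.005949 × 39.10 = 0.2326 g
Actual mass = 81.1% × 0.2326 = 0.189 g

0.189 g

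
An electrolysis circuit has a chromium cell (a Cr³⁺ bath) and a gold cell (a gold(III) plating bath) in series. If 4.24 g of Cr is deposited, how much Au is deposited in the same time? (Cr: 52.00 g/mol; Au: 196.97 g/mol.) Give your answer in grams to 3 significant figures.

16.1 g

n(Cr) = 4.24 / 52.00 = 0.08154 mol
Cr³⁺ + 3e⁻ → Cr, so n(e⁻) = 3 × 0.08154 = 0.2446 mol
In series, the same 0.2446 mol of electrons flows through the second cell.
Au³⁺ + 3e⁻ → Au, so n(Au) = 0.2446 / 3 = 0.08153 mol
m(Au) = 0.08153 × 196.97 = 16.1 g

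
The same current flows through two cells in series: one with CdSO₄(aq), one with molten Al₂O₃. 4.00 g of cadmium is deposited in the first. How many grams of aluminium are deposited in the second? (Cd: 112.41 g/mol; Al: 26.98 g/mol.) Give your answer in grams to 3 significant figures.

n(Cd) = 4.00 / 112.41 = 0.03558 mol
Cd²⁺ + 2e⁻ → Cd, so n(e⁻) = 2 × 0.03558 = 0.07116 mol
The cells are in series, so the same charge (and hence the same n(e⁻) = 0.07116 mol) passes through both.
Al³⁺ + 3e⁻ → Al, so n(Al) = 0.07116 / 3 = 0.02372 mol
m(Al) = 0.02372 × 26.98 = 0.640 g

0.640 g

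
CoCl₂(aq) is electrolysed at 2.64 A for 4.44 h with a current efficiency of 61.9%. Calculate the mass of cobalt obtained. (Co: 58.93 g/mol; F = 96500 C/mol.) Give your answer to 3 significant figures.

Q = 2.64 × 15984 = 42200 C
n(e⁻) = 42200 / 96500 = 0.4373 mol
Co²⁺ + 2e⁻ → Co, so theoretical m(Co) = 0.2187 × 58.93 = 12.89 g
Actual mass = 61.9% × 12.89 = 7.98 g

7.98 g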